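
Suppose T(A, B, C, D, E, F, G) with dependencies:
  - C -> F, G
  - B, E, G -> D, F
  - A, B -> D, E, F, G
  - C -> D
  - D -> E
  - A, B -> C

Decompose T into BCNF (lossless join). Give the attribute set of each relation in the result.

Candidate key of the original relation: {A, B}.
In {A, B, C, D, E, F, G}, {C} is not a superkey ({C}⁺ restricted to this set is {C, D, E, F, G}), so split on C -> D, E, F, G into {C, D, E, F, G} and {A, B, C}.
In {C, D, E, F, G}, {D} is not a superkey ({D}⁺ restricted to this set is {D, E}), so split on D -> E into {D, E} and {C, D, F, G}.
{D, E}: every determinant is a superkey — BCNF.
{C, D, F, G}: every determinant is a superkey — BCNF.
{A, B, C}: every determinant is a superkey — BCNF.

{A, B, C}; {C, D, F, G}; {D, E}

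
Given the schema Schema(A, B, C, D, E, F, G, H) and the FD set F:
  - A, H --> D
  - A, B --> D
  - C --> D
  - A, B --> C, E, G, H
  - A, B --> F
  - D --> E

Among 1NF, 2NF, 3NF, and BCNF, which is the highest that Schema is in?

Candidate key: {A, B}. Prime attributes: {A, B}.
A, H --> D: {A, H}⁺ = {A, D, E, H}, which is not all of the attributes, so the left side is not a superkey — BCNF is violated.
Because {D} is non-prime and the left side of A, H --> D is not a superkey, the relation is not in 3NF.
No proper subset of a key has a non-prime attribute in its closure, so there is no partial dependency; 2NF holds.

2NF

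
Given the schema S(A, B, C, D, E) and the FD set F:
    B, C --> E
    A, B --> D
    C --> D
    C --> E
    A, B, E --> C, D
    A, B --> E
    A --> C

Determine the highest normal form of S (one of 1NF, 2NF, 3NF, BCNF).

Candidate key: {A, B}. Prime attributes: {A, B}.
For B, C --> E we have {B, C}⁺ = {B, C, D, E}; {B, C} is not a superkey, so BCNF fails.
B, C --> E has non-prime {E} on the right and a non-superkey on the left, so 3NF fails.
The proper key subset {A} of {A, B} determines non-prime {C, D, E}, so the relation is not even in 2NF.

1NF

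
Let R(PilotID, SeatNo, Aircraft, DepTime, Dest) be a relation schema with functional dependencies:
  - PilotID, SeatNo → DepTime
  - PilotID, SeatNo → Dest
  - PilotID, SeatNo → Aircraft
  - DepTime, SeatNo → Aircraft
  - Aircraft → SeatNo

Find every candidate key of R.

No FD produces {PilotID}, so it must be in every candidate key.
Closure of {Aircraft, PilotID} is {Aircraft, DepTime, Dest, PilotID, SeatNo}, the whole schema; {Aircraft, PilotID} is a candidate key.
Closure of {PilotID, SeatNo} is {Aircraft, DepTime, Dest, PilotID, SeatNo}, the whole schema; {PilotID, SeatNo} is a candidate key.
These are minimal and exhaustive — every other superkey contains one of them.

{Aircraft, PilotID}, {PilotID, SeatNo}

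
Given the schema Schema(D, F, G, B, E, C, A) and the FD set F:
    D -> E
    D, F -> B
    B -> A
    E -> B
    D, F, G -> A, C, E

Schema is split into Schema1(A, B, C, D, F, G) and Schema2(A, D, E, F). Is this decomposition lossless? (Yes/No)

Yes

Schema1 ∩ Schema2 = {A, D, F}; its closure under F is {A, B, D, E, F}.
Schema2 is contained in that closure, so Schema1 ∩ Schema2 -> Schema2 holds and the join is lossless.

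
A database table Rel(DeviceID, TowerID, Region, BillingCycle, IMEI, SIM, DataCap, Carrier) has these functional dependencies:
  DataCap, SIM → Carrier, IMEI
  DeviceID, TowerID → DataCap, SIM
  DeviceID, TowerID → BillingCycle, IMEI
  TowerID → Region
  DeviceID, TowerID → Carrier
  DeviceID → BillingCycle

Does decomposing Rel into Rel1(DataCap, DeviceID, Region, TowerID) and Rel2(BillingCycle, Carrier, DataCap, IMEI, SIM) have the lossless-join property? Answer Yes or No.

Rel1 ∩ Rel2 = {DataCap}; its closure under F is {DataCap}.
Neither Rel1 nor Rel2 is contained in that closure, so the decomposition is lossy.

No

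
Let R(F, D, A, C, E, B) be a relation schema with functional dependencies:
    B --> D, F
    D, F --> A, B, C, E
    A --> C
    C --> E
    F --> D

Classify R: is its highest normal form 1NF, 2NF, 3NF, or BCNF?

2NF

Candidate keys: {B}, {F}. Prime attributes: {B, F}.
A --> C breaks BCNF: {A}⁺ = {A, C, E}, so {A} is not a superkey.
A --> C has non-prime {C} on the right and a non-superkey on the left, so 3NF fails.
With only single-attribute keys there can be no partial dependency, so 2NF holds.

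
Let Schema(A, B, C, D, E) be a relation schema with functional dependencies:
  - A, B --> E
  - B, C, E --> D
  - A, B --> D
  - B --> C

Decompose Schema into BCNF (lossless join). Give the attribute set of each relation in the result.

Candidate key of the original relation: {A, B}.
In {A, B, C, D, E}, {B, C, E} is not a superkey ({B, C, E}⁺ restricted to this set is {B, C, D, E}), so split on B, C, E --> D into {B, C, D, E} and {A, B, C, E}.
In {B, C, D, E}, {B} is not a superkey ({B}⁺ restricted to this set is {B, C}), so split on B --> C into {B, C} and {B, D, E}.
{B, C}: every determinant is a superkey — BCNF.
{B, D, E}: every determinant is a superkey — BCNF.
In {A, B, C, E}, {B} is not a superkey ({B}⁺ restricted to this set is {B, C}), so split on B --> C into {B, C} and {A, B, E}.
{B, C}: every determinant is a superkey — BCNF.
{A, B, E}: every determinant is a superkey — BCNF.

{A, B, E}; {B, C}; {B, D, E}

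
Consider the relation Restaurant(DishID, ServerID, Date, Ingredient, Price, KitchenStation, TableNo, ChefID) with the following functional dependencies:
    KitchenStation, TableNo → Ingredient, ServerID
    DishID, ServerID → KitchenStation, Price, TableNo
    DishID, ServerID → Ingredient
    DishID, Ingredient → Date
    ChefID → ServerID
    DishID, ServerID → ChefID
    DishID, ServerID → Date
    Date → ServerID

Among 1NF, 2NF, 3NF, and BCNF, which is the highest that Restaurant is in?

3NF

Candidate keys: {ChefID, DishID}, {Date, DishID}, {DishID, Ingredient}, {DishID, KitchenStation, TableNo}, {DishID, ServerID}. Prime attributes: {ChefID, Date, DishID, Ingredient, KitchenStation, ServerID, TableNo}.
KitchenStation, TableNo → Ingredient, ServerID breaks BCNF: {KitchenStation, TableNo}⁺ = {Ingredient, KitchenStation, ServerID, TableNo}, so {KitchenStation, TableNo} is not a superkey.
Its right-hand attributes {Ingredient, ServerID} are all prime, as are those of every other non-superkey FD — the relation is in 3NF.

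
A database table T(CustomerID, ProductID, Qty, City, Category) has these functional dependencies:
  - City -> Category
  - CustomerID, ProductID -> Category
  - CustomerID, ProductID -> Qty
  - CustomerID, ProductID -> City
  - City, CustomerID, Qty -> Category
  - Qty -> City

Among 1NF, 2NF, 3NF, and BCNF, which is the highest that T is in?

2NF

Candidate key: {CustomerID, ProductID}. Prime attributes: {CustomerID, ProductID}.
City -> Category: {City}⁺ = {Category, City}, which is not all of the attributes, so the left side is not a superkey — BCNF is violated.
Because {Category} is non-prime and the left side of City -> Category is not a superkey, the relation is not in 3NF.
No non-prime attribute depends on a proper subset of any candidate key, so 2NF holds.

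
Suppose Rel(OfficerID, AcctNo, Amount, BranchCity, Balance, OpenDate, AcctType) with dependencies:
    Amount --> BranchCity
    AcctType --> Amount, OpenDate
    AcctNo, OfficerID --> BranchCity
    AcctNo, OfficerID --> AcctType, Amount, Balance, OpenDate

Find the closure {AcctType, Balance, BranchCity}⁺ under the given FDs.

Start with {AcctType, Balance, BranchCity}.
AcctType --> Amount, OpenDate applies; add {Amount, OpenDate} → now {AcctType, Amount, Balance, BranchCity, OpenDate}.
No further FD applies.

{AcctType, Amount, Balance, BranchCity, OpenDate}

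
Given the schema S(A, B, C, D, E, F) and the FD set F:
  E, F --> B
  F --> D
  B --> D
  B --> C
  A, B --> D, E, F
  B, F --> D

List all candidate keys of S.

No FD produces {A}, so it must be in every candidate key.
{A, B}⁺ = {A, B, C, D, E, F}, which is every attribute, so {A, B} is a candidate key.
{A, E, F}⁺ = {A, B, C, D, E, F}, which is every attribute, so {A, E, F} is a candidate key.
These are minimal and exhaustive — every other superkey contains one of them.

{A, B}, {A, E, F}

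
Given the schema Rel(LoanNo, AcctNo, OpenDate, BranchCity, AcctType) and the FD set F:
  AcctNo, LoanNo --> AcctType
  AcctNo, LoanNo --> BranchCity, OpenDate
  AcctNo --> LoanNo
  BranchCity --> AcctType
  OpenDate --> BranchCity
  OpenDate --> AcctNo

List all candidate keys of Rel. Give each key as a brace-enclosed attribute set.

{AcctNo}, {OpenDate}

Closure of {AcctNo} is {AcctNo, AcctType, BranchCity, LoanNo, OpenDate}, the whole schema; {AcctNo} is a candidate key.
Closure of {OpenDate} is {AcctNo, AcctType, BranchCity, LoanNo, OpenDate}, the whole schema; {OpenDate} is a candidate key.
These are minimal and exhaustive — every other superkey contains one of them.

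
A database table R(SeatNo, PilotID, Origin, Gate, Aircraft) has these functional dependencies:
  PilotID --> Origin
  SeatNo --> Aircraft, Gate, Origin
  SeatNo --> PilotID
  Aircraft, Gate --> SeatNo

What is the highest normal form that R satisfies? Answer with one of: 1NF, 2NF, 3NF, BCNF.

2NF

Candidate keys: {Aircraft, Gate}, {SeatNo}. Prime attributes: {Aircraft, Gate, SeatNo}.
PilotID --> Origin: {PilotID}⁺ = {Origin, PilotID}, which is not all of the attributes, so the left side is not a superkey — BCNF is violated.
PilotID --> Origin determines the non-prime attribute {Origin} from a non-superkey — 3NF is violated.
No proper subset of a key has a non-prime attribute in its closure, so there is no partial dependency; 2NF holds.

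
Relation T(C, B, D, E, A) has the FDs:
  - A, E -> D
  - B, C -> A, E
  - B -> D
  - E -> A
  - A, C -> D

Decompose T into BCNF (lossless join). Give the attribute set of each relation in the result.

{A, D, E}; {B, C, E}

Candidate key of the original relation: {B, C}.
{A, B, C, D, E}: {A, E} determines {A, D, E} here but is not a superkey — split on A, E -> D, giving {A, D, E} and {A, B, C, E}.
{A, D, E} is in BCNF.
{A, B, C, E}: {E} determines {A, E} here but is not a superkey — split on E -> A, giving {A, E} and {B, C, E}.
{A, E} is in BCNF.
{B, C, E} is in BCNF.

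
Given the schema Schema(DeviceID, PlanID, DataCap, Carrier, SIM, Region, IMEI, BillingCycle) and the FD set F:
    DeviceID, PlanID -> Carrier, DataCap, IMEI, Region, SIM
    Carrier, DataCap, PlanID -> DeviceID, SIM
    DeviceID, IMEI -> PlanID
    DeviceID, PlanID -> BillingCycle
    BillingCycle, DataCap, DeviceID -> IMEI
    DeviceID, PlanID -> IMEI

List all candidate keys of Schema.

{BillingCycle, DataCap, DeviceID}, {Carrier, DataCap, PlanID}, {DeviceID, IMEI}, {DeviceID, PlanID}

{DeviceID, IMEI}⁺ = {BillingCycle, Carrier, DataCap, DeviceID, IMEI, PlanID, Region, SIM}, which is every attribute, so {DeviceID, IMEI} is a candidate key.
{DeviceID, PlanID}⁺ = {BillingCycle, Carrier, DataCap, DeviceID, IMEI, PlanID, Region, SIM}, which is every attribute, so {DeviceID, PlanID} is a candidate key.
{BillingCycle, DataCap, DeviceID}⁺ = {BillingCycle, Carrier, DataCap, DeviceID, IMEI, PlanID, Region, SIM}, which is every attribute, so {BillingCycle, DataCap, DeviceID} is a candidate key.
{Carrier, DataCap, PlanID}⁺ = {BillingCycle, Carrier, DataCap, DeviceID, IMEI, PlanID, Region, SIM}, which is every attribute, so {Carrier, DataCap, PlanID} is a candidate key.
These are minimal and exhaustive — every other superkey contains one of them.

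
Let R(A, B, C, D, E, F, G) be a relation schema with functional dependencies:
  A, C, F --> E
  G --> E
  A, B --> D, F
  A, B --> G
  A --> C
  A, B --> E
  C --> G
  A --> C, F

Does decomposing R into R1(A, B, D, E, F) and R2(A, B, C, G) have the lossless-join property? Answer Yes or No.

R1 ∩ R2 = {A, B}; its closure under F is {A, B, C, D, E, F, G}.
Since R1 ⊆ {A, B, C, D, E, F, G}, the intersection is a superkey of R1; the decomposition is lossless.

Yes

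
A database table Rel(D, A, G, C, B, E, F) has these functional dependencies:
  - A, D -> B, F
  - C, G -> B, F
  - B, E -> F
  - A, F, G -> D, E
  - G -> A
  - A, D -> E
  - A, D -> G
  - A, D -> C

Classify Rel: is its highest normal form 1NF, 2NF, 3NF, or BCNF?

3NF

Candidate keys: {A, D}, {B, E, G}, {C, G}, {D, G}, {F, G}. Prime attributes: {A, B, C, D, E, F, G}.
B, E -> F: {B, E}⁺ = {B, E, F}, which is not all of the attributes, so the left side is not a superkey — BCNF is violated.
But every attribute on its right side ({F}) is prime, and the same holds for every other non-superkey FD, so 3NF still holds.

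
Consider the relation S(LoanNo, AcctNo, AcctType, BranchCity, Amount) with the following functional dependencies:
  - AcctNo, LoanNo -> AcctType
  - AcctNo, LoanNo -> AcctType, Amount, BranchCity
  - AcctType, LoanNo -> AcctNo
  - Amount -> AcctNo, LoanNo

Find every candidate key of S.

{AcctNo, LoanNo}, {AcctType, LoanNo}, {Amount}

{Amount}⁺ = {AcctNo, AcctType, Amount, BranchCity, LoanNo}, which is every attribute, so {Amount} is a candidate key.
{AcctNo, LoanNo}⁺ = {AcctNo, AcctType, Amount, BranchCity, LoanNo}, which is every attribute, so {AcctNo, LoanNo} is a candidate key.
{AcctType, LoanNo}⁺ = {AcctNo, AcctType, Amount, BranchCity, LoanNo}, which is every attribute, so {AcctType, LoanNo} is a candidate key.
No proper subset of any of these is a key, and no other minimal superkey exists.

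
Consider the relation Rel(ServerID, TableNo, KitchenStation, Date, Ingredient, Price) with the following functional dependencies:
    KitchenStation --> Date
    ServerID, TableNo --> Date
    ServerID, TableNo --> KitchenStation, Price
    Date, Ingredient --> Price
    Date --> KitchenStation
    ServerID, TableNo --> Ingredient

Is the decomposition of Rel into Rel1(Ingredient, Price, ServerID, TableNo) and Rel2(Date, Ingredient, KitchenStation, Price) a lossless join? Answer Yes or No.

The shared attributes are {Ingredient, Price} and {Ingredient, Price}⁺ = {Ingredient, Price}.
Rel1 ⊄ {Ingredient, Price} and Rel2 ⊄ {Ingredient, Price}, so the split is lossy.

No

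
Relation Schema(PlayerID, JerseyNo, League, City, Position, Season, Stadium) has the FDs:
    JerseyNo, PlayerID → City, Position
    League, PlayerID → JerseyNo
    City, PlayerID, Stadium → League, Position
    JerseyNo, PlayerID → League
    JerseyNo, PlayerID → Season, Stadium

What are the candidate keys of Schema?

{City, PlayerID, Stadium}, {JerseyNo, PlayerID}, {League, PlayerID}

No FD produces {PlayerID}, so it must be in every candidate key.
{JerseyNo, PlayerID} is a candidate key since {JerseyNo, PlayerID}⁺ = {City, JerseyNo, League, PlayerID, Position, Season, Stadium} covers every attribute.
{League, PlayerID} is a candidate key since {League, PlayerID}⁺ = {City, JerseyNo, League, PlayerID, Position, Season, Stadium} covers every attribute.
{City, PlayerID, Stadium} is a candidate key since {City, PlayerID, Stadium}⁺ = {City, JerseyNo, League, PlayerID, Position, Season, Stadium} covers every attribute.
No proper subset of any of these is a key, and no other minimal superkey exists.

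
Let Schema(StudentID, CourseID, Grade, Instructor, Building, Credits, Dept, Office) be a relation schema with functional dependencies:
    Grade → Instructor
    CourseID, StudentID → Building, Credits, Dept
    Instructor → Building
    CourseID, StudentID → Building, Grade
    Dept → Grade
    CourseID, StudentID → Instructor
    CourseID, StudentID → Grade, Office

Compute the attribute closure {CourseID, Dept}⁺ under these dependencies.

{Building, CourseID, Dept, Grade, Instructor}

Start with {CourseID, Dept}.
Dept → Grade applies; add {Grade} → now {CourseID, Dept, Grade}.
Grade → Instructor applies; add {Instructor} → now {CourseID, Dept, Grade, Instructor}.
Instructor → Building applies; add {Building} → now {Building, CourseID, Dept, Grade, Instructor}.
No further FD applies.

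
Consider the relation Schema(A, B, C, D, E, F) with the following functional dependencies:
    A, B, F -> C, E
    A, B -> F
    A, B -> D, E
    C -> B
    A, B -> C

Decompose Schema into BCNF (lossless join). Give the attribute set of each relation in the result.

{A, C, D, E, F}; {B, C}

Candidate keys of the original relation: {A, B}, {A, C}.
{A, B, C, D, E, F}: {C} determines {B, C} here but is not a superkey — split on C -> B, giving {B, C} and {A, C, D, E, F}.
{B, C} has no BCNF violation.
{A, C, D, E, F} has no BCNF violation.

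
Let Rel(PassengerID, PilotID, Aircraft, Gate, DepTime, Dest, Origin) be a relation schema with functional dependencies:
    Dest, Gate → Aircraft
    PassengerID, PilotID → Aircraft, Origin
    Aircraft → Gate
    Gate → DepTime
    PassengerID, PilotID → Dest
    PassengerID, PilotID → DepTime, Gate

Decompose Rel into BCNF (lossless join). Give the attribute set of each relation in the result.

Candidate key of the original relation: {PassengerID, PilotID}.
{Aircraft, DepTime, Dest, Gate, Origin, PassengerID, PilotID}: {Dest, Gate} determines {Aircraft, DepTime, Dest, Gate} here but is not a superkey — split on Dest, Gate → Aircraft, DepTime, giving {Aircraft, DepTime, Dest, Gate} and {Dest, Gate, Origin, PassengerID, PilotID}.
{Aircraft, DepTime, Dest, Gate}: {Aircraft} determines {Aircraft, DepTime, Gate} here but is not a superkey — split on Aircraft → DepTime, Gate, giving {Aircraft, DepTime, Gate} and {Aircraft, Dest}.
{Aircraft, DepTime, Gate}: {Gate} determines {DepTime, Gate} here but is not a superkey — split on Gate → DepTime, giving {DepTime, Gate} and {Aircraft, Gate}.
{DepTime, Gate}: every determinant is a superkey — BCNF.
{Aircraft, Gate}: every determinant is a superkey — BCNF.
{Aircraft, Dest}: every determinant is a superkey — BCNF.
{Dest, Gate, Origin, PassengerID, PilotID}: every determinant is a superkey — BCNF.

{Aircraft, Dest}; {Aircraft, Gate}; {DepTime, Gate}; {Dest, Gate, Origin, PassengerID, PilotID}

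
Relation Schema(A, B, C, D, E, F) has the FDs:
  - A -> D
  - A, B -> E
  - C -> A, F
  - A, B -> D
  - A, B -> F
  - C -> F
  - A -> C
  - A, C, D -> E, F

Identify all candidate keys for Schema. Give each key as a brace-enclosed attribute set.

No FD produces {B}, so it must be in every candidate key.
{A, B} is a candidate key since {A, B}⁺ = {A, B, C, D, E, F} covers every attribute.
{B, C} is a candidate key since {B, C}⁺ = {A, B, C, D, E, F} covers every attribute.
These are minimal and exhaustive — every other superkey contains one of them.

{A, B}, {B, C}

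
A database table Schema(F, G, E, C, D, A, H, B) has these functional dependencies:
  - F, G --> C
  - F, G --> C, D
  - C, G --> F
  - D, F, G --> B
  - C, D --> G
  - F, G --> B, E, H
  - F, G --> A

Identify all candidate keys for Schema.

{C, D}⁺ = {A, B, C, D, E, F, G, H}, which is every attribute, so {C, D} is a candidate key.
{C, G}⁺ = {A, B, C, D, E, F, G, H}, which is every attribute, so {C, G} is a candidate key.
{F, G}⁺ = {A, B, C, D, E, F, G, H}, which is every attribute, so {F, G} is a candidate key.
No proper subset of any of these is a key, and no other minimal superkey exists.

{C, D}, {C, G}, {F, G}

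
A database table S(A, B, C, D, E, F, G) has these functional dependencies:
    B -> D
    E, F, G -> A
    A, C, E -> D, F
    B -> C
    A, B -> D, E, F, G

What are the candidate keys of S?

{A, B}, {B, E, F, G}

{B} never appears on the right of any FD, so every key must include it.
{A, B} is a candidate key since {A, B}⁺ = {A, B, C, D, E, F, G} covers every attribute.
{B, E, F, G} is a candidate key since {B, E, F, G}⁺ = {A, B, C, D, E, F, G} covers every attribute.
No proper subset of any of these is a key, and no other minimal superkey exists.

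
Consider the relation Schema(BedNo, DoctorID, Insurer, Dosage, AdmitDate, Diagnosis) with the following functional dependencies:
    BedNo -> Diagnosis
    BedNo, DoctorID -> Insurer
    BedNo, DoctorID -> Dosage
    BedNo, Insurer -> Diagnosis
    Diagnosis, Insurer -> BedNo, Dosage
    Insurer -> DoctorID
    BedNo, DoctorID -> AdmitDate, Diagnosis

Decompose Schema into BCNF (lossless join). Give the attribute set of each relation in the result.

{AdmitDate, BedNo, Dosage, Insurer}; {BedNo, Diagnosis}; {DoctorID, Insurer}

Candidate keys of the original relation: {BedNo, DoctorID}, {BedNo, Insurer}, {Diagnosis, Insurer}.
In {AdmitDate, BedNo, Diagnosis, DoctorID, Dosage, Insurer}, {BedNo} is not a superkey ({BedNo}⁺ restricted to this set is {BedNo, Diagnosis}), so split on BedNo -> Diagnosis into {BedNo, Diagnosis} and {AdmitDate, BedNo, DoctorID, Dosage, Insurer}.
{BedNo, Diagnosis} has no BCNF violation.
In {AdmitDate, BedNo, DoctorID, Dosage, Insurer}, {Insurer} is not a superkey ({Insurer}⁺ restricted to this set is {DoctorID, Insurer}), so split on Insurer -> DoctorID into {DoctorID, Insurer} and {AdmitDate, BedNo, Dosage, Insurer}.
{DoctorID, Insurer} has no BCNF violation.
{AdmitDate, BedNo, Dosage, Insurer} has no BCNF violation.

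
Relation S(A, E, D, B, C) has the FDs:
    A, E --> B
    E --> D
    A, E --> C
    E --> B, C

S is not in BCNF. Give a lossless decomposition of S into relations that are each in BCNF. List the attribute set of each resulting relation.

Candidate key of the original relation: {A, E}.
{A, B, C, D, E}: {E} determines {B, C, D, E} here but is not a superkey — split on E --> B, C, D, giving {B, C, D, E} and {A, E}.
{B, C, D, E} is in BCNF.
{A, E} is in BCNF.

{A, E}; {B, C, D, E}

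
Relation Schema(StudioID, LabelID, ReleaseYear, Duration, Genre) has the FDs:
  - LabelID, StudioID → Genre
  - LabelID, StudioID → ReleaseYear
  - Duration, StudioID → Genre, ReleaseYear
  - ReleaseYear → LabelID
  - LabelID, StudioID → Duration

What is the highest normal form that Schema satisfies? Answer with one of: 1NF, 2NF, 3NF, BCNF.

Candidate keys: {Duration, StudioID}, {LabelID, StudioID}, {ReleaseYear, StudioID}. Prime attributes: {Duration, LabelID, ReleaseYear, StudioID}.
For ReleaseYear → LabelID we have {ReleaseYear}⁺ = {LabelID, ReleaseYear}; {ReleaseYear} is not a superkey, so BCNF fails.
Its right-hand attributes {LabelID} are all prime, as are those of every other non-superkey FD — the relation is in 3NF.

3NF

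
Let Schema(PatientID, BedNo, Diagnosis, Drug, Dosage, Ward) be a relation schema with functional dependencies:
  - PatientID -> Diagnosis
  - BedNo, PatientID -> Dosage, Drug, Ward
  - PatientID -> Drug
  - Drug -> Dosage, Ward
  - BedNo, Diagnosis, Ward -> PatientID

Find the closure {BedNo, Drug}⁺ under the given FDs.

{BedNo, Dosage, Drug, Ward}

Start with {BedNo, Drug}.
Drug -> Dosage, Ward applies; add {Dosage, Ward} → now {BedNo, Dosage, Drug, Ward}.
No further FD applies.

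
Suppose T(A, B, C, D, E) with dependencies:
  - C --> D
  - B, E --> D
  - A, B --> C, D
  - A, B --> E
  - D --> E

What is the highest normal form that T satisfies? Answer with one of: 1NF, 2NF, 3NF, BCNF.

2NF

Candidate key: {A, B}. Prime attributes: {A, B}.
C --> D: {C}⁺ = {C, D, E}, which is not all of the attributes, so the left side is not a superkey — BCNF is violated.
C --> D determines the non-prime attribute {D} from a non-superkey — 3NF is violated.
No non-prime attribute depends on a proper subset of any candidate key, so 2NF holds.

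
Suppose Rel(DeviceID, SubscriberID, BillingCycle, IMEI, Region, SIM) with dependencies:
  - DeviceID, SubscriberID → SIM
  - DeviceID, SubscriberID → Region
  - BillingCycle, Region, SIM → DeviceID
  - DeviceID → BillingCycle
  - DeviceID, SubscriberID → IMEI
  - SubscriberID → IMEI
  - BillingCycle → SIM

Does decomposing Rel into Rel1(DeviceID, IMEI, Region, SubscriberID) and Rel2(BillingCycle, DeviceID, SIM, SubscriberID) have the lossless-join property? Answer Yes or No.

Yes

The shared attributes are {DeviceID, SubscriberID} and {DeviceID, SubscriberID}⁺ = {BillingCycle, DeviceID, IMEI, Region, SIM, SubscriberID}.
This includes all of Rel1, so the common attributes are a superkey of Rel1 — the join is lossless.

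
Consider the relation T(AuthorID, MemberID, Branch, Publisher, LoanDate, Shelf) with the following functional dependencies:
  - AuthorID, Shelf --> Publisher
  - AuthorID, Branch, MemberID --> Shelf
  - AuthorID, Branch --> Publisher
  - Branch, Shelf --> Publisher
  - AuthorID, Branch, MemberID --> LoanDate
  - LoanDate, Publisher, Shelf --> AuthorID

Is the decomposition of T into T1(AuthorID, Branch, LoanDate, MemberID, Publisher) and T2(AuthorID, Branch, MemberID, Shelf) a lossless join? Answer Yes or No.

Yes

The shared attributes are {AuthorID, Branch, MemberID} and {AuthorID, Branch, MemberID}⁺ = {AuthorID, Branch, LoanDate, MemberID, Publisher, Shelf}.
Since T1 ⊆ {AuthorID, Branch, LoanDate, MemberID, Publisher, Shelf}, the intersection is a superkey of T1; the decomposition is lossless.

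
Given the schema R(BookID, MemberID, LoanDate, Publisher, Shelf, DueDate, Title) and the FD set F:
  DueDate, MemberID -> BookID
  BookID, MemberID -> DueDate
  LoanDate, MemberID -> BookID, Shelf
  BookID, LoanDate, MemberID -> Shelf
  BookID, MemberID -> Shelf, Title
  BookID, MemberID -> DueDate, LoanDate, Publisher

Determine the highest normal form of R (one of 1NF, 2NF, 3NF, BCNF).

BCNF

Candidate keys: {BookID, MemberID}, {DueDate, MemberID}, {LoanDate, MemberID}. Prime attributes: {BookID, DueDate, LoanDate, MemberID}.
Each dependency's left side is a superkey — BCNF holds.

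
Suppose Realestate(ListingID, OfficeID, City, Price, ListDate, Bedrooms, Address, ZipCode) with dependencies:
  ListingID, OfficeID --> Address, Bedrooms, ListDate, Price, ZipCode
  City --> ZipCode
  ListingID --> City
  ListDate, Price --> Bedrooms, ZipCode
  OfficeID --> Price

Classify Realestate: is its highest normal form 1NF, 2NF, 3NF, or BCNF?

Candidate key: {ListingID, OfficeID}. Prime attributes: {ListingID, OfficeID}.
City --> ZipCode: {City}⁺ = {City, ZipCode}, which is not all of the attributes, so the left side is not a superkey — BCNF is violated.
City --> ZipCode determines the non-prime attribute {ZipCode} from a non-superkey — 3NF is violated.
The proper key subset {ListingID} of {ListingID, OfficeID} determines non-prime {City, ZipCode}, so the relation is not even in 2NF.

1NF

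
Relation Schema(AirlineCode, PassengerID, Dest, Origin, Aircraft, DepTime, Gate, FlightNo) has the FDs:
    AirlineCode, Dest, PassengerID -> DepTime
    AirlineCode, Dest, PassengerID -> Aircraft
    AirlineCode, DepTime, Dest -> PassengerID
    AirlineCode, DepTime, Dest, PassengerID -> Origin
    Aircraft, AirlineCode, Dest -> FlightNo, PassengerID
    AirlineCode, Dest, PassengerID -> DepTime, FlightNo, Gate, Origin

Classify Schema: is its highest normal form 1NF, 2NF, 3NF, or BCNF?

Candidate keys: {Aircraft, AirlineCode, Dest}, {AirlineCode, DepTime, Dest}, {AirlineCode, Dest, PassengerID}. Prime attributes: {Aircraft, AirlineCode, DepTime, Dest, PassengerID}.
Each dependency's left side is a superkey — BCNF holds.

BCNF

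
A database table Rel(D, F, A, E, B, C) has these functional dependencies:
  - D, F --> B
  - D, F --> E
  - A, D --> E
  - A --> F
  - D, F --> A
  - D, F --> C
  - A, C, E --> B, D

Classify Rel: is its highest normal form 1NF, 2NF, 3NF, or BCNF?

Candidate keys: {A, C, E}, {A, D}, {D, F}. Prime attributes: {A, C, D, E, F}.
A --> F: {A}⁺ = {A, F}, which is not all of the attributes, so the left side is not a superkey — BCNF is violated.
But every attribute on its right side ({F}) is prime, and the same holds for every other non-superkey FD, so 3NF still holds.

3NF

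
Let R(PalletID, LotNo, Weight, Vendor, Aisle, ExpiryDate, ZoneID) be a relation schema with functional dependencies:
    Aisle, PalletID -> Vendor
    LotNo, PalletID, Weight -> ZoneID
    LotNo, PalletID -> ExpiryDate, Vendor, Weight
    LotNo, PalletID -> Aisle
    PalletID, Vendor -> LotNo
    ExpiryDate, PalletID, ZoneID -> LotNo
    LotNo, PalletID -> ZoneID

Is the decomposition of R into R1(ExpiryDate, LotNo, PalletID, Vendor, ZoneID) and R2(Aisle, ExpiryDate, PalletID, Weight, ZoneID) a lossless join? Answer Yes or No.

Yes

R1 ∩ R2 = {ExpiryDate, PalletID, ZoneID}; its closure under F is {Aisle, ExpiryDate, LotNo, PalletID, Vendor, Weight, ZoneID}.
R1 is contained in that closure, so R1 ∩ R2 -> R1 holds and the join is lossless.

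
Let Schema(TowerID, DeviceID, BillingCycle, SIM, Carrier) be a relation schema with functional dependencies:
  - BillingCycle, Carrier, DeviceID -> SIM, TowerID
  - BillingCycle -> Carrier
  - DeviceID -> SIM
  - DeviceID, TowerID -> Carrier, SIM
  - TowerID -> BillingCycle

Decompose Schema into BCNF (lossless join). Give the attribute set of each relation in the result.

Candidate keys of the original relation: {BillingCycle, DeviceID}, {DeviceID, TowerID}.
{BillingCycle, Carrier, DeviceID, SIM, TowerID}: {BillingCycle} determines {BillingCycle, Carrier} here but is not a superkey — split on BillingCycle -> Carrier, giving {BillingCycle, Carrier} and {BillingCycle, DeviceID, SIM, TowerID}.
{BillingCycle, Carrier} is in BCNF.
{BillingCycle, DeviceID, SIM, TowerID}: {DeviceID} determines {DeviceID, SIM} here but is not a superkey — split on DeviceID -> SIM, giving {DeviceID, SIM} and {BillingCycle, DeviceID, TowerID}.
{DeviceID, SIM} is in BCNF.
{BillingCycle, DeviceID, TowerID}: {TowerID} determines {BillingCycle, TowerID} here but is not a superkey — split on TowerID -> BillingCycle, giving {BillingCycle, TowerID} and {DeviceID, TowerID}.
{BillingCycle, TowerID} is in BCNF.
{DeviceID, TowerID} is in BCNF.

{BillingCycle, Carrier}; {BillingCycle, TowerID}; {DeviceID, SIM}; {DeviceID, TowerID}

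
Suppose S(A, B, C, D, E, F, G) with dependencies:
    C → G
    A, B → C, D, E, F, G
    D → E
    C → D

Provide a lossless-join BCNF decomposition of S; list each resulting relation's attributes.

Candidate key of the original relation: {A, B}.
In {A, B, C, D, E, F, G}, {C} is not a superkey ({C}⁺ restricted to this set is {C, D, E, G}), so split on C → D, E, G into {C, D, E, G} and {A, B, C, F}.
In {C, D, E, G}, {D} is not a superkey ({D}⁺ restricted to this set is {D, E}), so split on D → E into {D, E} and {C, D, G}.
{D, E} has no BCNF violation.
{C, D, G} has no BCNF violation.
{A, B, C, F} has no BCNF violation.

{A, B, C, F}; {C, D, G}; {D, E}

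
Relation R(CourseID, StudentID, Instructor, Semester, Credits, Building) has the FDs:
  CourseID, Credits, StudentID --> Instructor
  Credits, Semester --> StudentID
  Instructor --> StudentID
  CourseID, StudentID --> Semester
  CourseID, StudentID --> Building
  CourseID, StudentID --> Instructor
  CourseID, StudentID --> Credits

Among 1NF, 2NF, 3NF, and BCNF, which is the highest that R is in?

3NF

Candidate keys: {CourseID, Credits, Semester}, {CourseID, Instructor}, {CourseID, StudentID}. Prime attributes: {CourseID, Credits, Instructor, Semester, StudentID}.
Credits, Semester --> StudentID breaks BCNF: {Credits, Semester}⁺ = {Credits, Semester, StudentID}, so {Credits, Semester} is not a superkey.
But every attribute on its right side ({StudentID}) is prime, and the same holds for every other non-superkey FD, so 3NF still holds.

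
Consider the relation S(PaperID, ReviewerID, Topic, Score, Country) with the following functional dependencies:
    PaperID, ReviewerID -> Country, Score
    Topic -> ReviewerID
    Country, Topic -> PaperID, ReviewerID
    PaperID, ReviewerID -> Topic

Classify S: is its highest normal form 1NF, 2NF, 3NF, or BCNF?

Candidate keys: {Country, Topic}, {PaperID, ReviewerID}, {PaperID, Topic}. Prime attributes: {Country, PaperID, ReviewerID, Topic}.
Topic -> ReviewerID breaks BCNF: {Topic}⁺ = {ReviewerID, Topic}, so {Topic} is not a superkey.
Its right-hand attributes {ReviewerID} are all prime, as are those of every other non-superkey FD — the relation is in 3NF.

3NF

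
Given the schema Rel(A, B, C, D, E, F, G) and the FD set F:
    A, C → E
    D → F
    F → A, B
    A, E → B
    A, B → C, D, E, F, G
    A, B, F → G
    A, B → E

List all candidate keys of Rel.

{A, B}, {A, C}, {A, E}, {D}, {F}

{D}⁺ = {A, B, C, D, E, F, G} — all of the relation — so {D} is a candidate key.
{F}⁺ = {A, B, C, D, E, F, G} — all of the relation — so {F} is a candidate key.
{A, B}⁺ = {A, B, C, D, E, F, G} — all of the relation — so {A, B} is a candidate key.
{A, C}⁺ = {A, B, C, D, E, F, G} — all of the relation — so {A, C} is a candidate key.
{A, E}⁺ = {A, B, C, D, E, F, G} — all of the relation — so {A, E} is a candidate key.
These are minimal and exhaustive — every other superkey contains one of them.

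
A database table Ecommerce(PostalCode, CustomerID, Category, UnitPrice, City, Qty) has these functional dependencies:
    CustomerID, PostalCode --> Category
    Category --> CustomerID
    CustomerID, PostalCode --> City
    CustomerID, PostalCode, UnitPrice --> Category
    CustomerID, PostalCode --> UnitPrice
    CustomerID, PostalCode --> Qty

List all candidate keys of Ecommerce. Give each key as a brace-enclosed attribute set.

No FD produces {PostalCode}, so it must be in every candidate key.
{Category, PostalCode}⁺ = {Category, City, CustomerID, PostalCode, Qty, UnitPrice}, which is every attribute, so {Category, PostalCode} is a candidate key.
{CustomerID, PostalCode}⁺ = {Category, City, CustomerID, PostalCode, Qty, UnitPrice}, which is every attribute, so {CustomerID, PostalCode} is a candidate key.
Any other superkey properly contains one of these, so there are no further candidate keys.

{Category, PostalCode}, {CustomerID, PostalCode}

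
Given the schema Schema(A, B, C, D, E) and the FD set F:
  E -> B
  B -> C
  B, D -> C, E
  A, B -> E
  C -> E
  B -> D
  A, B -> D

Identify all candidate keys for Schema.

Attributes never on any right-hand side: {A} — every candidate key must contain it.
Closure of {A, B} is {A, B, C, D, E}, the whole schema; {A, B} is a candidate key.
Closure of {A, C} is {A, B, C, D, E}, the whole schema; {A, C} is a candidate key.
Closure of {A, E} is {A, B, C, D, E}, the whole schema; {A, E} is a candidate key.
These are minimal and exhaustive — every other superkey contains one of them.

{A, B}, {A, C}, {A, E}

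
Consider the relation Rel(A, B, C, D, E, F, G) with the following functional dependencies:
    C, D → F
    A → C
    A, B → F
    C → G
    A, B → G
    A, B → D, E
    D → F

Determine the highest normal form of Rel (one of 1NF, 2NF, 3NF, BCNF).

1NF

Candidate key: {A, B}. Prime attributes: {A, B}.
For C, D → F we have {C, D}⁺ = {C, D, F, G}; {C, D} is not a superkey, so BCNF fails.
C, D → F has non-prime {F} on the right and a non-superkey on the left, so 3NF fails.
Since {A} ⊂ {A, B} and {A}⁺ ⊇ {C, G} with {C, G} non-prime, there is a partial dependency; 2NF fails.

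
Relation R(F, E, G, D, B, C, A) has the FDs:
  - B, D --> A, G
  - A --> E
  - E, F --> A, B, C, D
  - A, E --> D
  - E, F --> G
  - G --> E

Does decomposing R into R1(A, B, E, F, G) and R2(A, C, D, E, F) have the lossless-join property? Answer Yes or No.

Yes

The shared attributes are {A, E, F} and {A, E, F}⁺ = {A, B, C, D, E, F, G}.
Since R1 ⊆ {A, B, C, D, E, F, G}, the intersection is a superkey of R1; the decomposition is lossless.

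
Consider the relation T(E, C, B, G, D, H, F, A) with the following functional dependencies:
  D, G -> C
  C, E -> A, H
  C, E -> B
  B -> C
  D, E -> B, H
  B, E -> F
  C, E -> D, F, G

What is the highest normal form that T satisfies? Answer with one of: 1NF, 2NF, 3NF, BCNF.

3NF

Candidate keys: {B, E}, {C, E}, {D, E}. Prime attributes: {B, C, D, E}.
D, G -> C: {D, G}⁺ = {C, D, G}, which is not all of the attributes, so the left side is not a superkey — BCNF is violated.
Its right-hand attributes {C} are all prime, as are those of every other non-superkey FD — the relation is in 3NF.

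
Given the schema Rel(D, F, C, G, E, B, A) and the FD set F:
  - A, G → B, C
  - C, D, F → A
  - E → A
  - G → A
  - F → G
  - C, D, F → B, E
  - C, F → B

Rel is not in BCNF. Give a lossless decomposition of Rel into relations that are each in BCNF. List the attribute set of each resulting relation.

Candidate key of the original relation: {D, F}.
In {A, B, C, D, E, F, G}, {A, G} is not a superkey ({A, G}⁺ restricted to this set is {A, B, C, G}), so split on A, G → B, C into {A, B, C, G} and {A, D, E, F, G}.
{A, B, C, G} has no BCNF violation.
In {A, D, E, F, G}, {E} is not a superkey ({E}⁺ restricted to this set is {A, E}), so split on E → A into {A, E} and {D, E, F, G}.
{A, E} has no BCNF violation.
In {D, E, F, G}, {F} is not a superkey ({F}⁺ restricted to this set is {F, G}), so split on F → G into {F, G} and {D, E, F}.
{F, G} has no BCNF violation.
{D, E, F} has no BCNF violation.

{A, B, C, G}; {A, E}; {D, E, F}; {F, G}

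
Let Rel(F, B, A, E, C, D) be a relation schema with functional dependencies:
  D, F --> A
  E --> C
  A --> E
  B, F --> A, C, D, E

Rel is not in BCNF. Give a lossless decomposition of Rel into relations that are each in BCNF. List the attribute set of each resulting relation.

Candidate key of the original relation: {B, F}.
In {A, B, C, D, E, F}, {D, F} is not a superkey ({D, F}⁺ restricted to this set is {A, C, D, E, F}), so split on D, F --> A, C, E into {A, C, D, E, F} and {B, D, F}.
In {A, C, D, E, F}, {E} is not a superkey ({E}⁺ restricted to this set is {C, E}), so split on E --> C into {C, E} and {A, D, E, F}.
{C, E} has no BCNF violation.
In {A, D, E, F}, {A} is not a superkey ({A}⁺ restricted to this set is {A, E}), so split on A --> E into {A, E} and {A, D, F}.
{A, E} has no BCNF violation.
{A, D, F} has no BCNF violation.
{B, D, F} has no BCNF violation.

{A, D, F}; {A, E}; {B, D, F}; {C, E}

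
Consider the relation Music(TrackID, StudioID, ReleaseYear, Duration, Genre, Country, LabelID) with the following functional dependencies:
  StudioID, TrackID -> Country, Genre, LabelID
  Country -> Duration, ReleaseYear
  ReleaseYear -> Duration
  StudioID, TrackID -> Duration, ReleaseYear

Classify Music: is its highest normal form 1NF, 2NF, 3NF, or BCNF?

2NF

Candidate key: {StudioID, TrackID}. Prime attributes: {StudioID, TrackID}.
For Country -> Duration, ReleaseYear we have {Country}⁺ = {Country, Duration, ReleaseYear}; {Country} is not a superkey, so BCNF fails.
Because {Duration, ReleaseYear} are non-prime and the left side of Country -> Duration, ReleaseYear is not a superkey, the relation is not in 3NF.
Checking every proper subset of each key, none determines a non-prime attribute — 2NF is satisfied.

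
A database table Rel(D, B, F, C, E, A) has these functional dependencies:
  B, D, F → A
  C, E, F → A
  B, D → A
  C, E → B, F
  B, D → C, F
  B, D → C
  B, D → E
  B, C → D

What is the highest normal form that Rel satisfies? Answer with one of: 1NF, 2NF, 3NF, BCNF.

Candidate keys: {B, C}, {B, D}, {C, E}. Prime attributes: {B, C, D, E}.
Every FD has a superkey on the left, so the relation is in BCNF.

BCNF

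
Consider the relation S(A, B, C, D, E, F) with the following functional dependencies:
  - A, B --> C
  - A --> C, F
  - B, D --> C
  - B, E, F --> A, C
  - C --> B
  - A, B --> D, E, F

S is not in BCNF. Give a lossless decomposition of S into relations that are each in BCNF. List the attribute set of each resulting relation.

{A, B, D, E, F}; {B, C}; {C, D}

Candidate keys of the original relation: {A}, {B, E, F}, {C, E, F}.
In {A, B, C, D, E, F}, {B, D} is not a superkey ({B, D}⁺ restricted to this set is {B, C, D}), so split on B, D --> C into {B, C, D} and {A, B, D, E, F}.
In {B, C, D}, {C} is not a superkey ({C}⁺ restricted to this set is {B, C}), so split on C --> B into {B, C} and {C, D}.
{B, C} has no BCNF violation.
{C, D} has no BCNF violation.
{A, B, D, E, F} has no BCNF violation.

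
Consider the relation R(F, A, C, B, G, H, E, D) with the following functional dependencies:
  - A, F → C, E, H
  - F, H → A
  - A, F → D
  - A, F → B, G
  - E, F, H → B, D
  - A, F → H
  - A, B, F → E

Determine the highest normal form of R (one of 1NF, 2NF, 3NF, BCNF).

BCNF

Candidate keys: {A, F}, {F, H}. Prime attributes: {A, F, H}.
Every FD has a superkey on the left, so the relation is in BCNF.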